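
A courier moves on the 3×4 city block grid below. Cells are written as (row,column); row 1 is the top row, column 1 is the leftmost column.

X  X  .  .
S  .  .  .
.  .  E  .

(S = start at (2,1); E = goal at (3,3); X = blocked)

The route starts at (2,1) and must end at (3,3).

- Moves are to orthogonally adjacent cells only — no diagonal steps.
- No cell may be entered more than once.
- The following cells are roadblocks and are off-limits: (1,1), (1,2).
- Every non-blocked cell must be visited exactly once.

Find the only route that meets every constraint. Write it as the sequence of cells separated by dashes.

Need to visit all 10 open cells exactly once, starting at (2,1) and ending at (3,3).
Cell (3,4) has only two open neighbours ((2,4) and (3,3)), so the path must pass straight through it: one of those is the cell it's entered from and the other is where it exits.
Route from (2,1): down 1 to (3,1), right 1 to (3,2), up 1 to (2,2), right 1 to (2,3), up 1 to (1,3), right 1 to (1,4), down 2 to (3,4), left 1 to (3,3) — 9 moves in all.
Check: all 10 open cells covered.

(2,1) - (3,1) - (3,2) - (2,2) - (2,3) - (1,3) - (1,4) - (2,4) - (3,4) - (3,3)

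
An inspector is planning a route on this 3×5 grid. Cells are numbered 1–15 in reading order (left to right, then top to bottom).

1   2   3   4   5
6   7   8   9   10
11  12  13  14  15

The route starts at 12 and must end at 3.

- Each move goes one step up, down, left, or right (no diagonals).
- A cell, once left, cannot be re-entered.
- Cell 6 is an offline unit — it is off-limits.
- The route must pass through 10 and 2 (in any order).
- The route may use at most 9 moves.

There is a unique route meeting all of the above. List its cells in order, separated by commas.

The budget equals the shortest possible length, so every move has to be on a shortest route through the required cells.
Route from 12: right 3 to 15, up 1 to 10, left 3 to 7, up 1 to 2, right 1 to 3 — 9 moves in all.
Check: all required cells visited; 9 ≤ 9 moves.

12, 13, 14, 15, 10, 9, 8, 7, 2, 3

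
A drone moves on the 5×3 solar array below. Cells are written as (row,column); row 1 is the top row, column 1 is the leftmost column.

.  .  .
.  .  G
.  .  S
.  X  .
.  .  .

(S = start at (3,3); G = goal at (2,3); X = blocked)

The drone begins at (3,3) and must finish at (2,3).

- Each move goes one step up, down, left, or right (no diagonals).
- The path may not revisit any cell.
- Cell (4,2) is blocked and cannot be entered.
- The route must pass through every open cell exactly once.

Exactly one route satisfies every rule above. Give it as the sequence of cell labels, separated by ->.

Need to visit all 14 open cells exactly once, starting at (3,3) and ending at (2,3).
Cell (4,1) has only two open neighbours ((3,1) and (5,1)), so the path must pass straight through it: one of those is the cell it's entered from and the other is where it exits.
Route from (3,3): 2× down (reaching (5,3)), 2× left (reaching (5,1)), 2× up (reaching (3,1)), right to (3,2), up to (2,2), left to (2,1), up to (1,1), 2× right (reaching (1,3)), down to (2,3) — 13 moves in all.
Check: all 14 open cells covered.

(3,3) -> (4,3) -> (5,3) -> (5,2) -> (5,1) -> (4,1) -> (3,1) -> (3,2) -> (2,2) -> (2,1) -> (1,1) -> (1,2) -> (1,3) -> (2,3)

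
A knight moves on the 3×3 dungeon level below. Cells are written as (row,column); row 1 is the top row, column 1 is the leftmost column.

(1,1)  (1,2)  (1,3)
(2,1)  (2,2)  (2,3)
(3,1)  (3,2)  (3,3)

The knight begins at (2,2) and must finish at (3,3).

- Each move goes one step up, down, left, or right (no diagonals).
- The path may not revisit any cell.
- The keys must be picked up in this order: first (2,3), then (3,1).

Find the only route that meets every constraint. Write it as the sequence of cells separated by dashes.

(2,2) - (2,3) - (1,3) - (1,2) - (1,1) - (2,1) - (3,1) - (3,2) - (3,3)

The waypoints must appear in the order (2,3), (3,1), with no cell reused.
Route from (2,2): right to (2,3), up to (1,3), 2× left (reaching (1,1)), 2× down (reaching (3,1)), 2× right (reaching (3,3)) — 8 moves in all.
Check: order respected ((2,3) at step 1, (3,1) at step 6).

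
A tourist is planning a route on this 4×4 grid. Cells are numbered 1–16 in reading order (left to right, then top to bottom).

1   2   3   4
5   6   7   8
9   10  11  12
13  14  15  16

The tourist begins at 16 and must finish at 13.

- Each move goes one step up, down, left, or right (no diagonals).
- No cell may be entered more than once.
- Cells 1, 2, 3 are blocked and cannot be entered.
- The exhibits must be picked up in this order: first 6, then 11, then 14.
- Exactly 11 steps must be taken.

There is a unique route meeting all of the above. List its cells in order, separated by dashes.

16 - 12 - 8 - 7 - 6 - 5 - 9 - 10 - 11 - 15 - 14 - 13

The waypoints must appear in the order 6, 11, 14, with no cell reused.
Route from 16: 2× up (reaching 8), 3× left (reaching 5), down to 9, 2× right (reaching 11), down to 15, 2× left (reaching 13) — 11 moves in all.
Check: order respected (6 at step 4, 11 at step 8, 14 at step 10); 11 moves as required.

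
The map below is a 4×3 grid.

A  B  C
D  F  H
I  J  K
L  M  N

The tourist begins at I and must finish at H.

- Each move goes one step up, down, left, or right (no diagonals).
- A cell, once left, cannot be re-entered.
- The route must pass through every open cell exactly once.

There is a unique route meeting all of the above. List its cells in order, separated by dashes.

Need to visit all 12 open cells exactly once, starting at I and ending at H.
Cell L has only two open neighbours (I and M), so the path must pass straight through it: one of those is the cell it's entered from and the other is where it exits.
Route from I: down 1 to L, right 2 to N, up 1 to K, left 1 to J, up 1 to F, left 1 to D, up 1 to A, right 2 to C, down 1 to H — 11 moves in all.
Check: all 12 open cells covered.

I - L - M - N - K - J - F - D - A - B - C - H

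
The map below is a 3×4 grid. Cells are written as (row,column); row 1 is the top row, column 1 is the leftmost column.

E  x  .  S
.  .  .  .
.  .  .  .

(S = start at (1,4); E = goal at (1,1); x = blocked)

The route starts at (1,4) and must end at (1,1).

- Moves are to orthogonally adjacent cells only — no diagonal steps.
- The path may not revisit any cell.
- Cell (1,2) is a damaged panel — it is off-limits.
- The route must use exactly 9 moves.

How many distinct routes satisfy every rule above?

3

Need simple routes of exactly 9 moves from (1,4) to (1,1) (Manhattan distance 3, so 3 moves are spent on a detour and 3 undoing it).
Enumerating: (1,4) (2,4) (3,4) (3,3) (2,3) (2,2) (3,2) (3,1) (2,1) (1,1) | (1,4) (1,3) (2,3) (2,4) (3,4) (3,3) (3,2) (2,2) (2,1) (1,1) | (1,4) (1,3) (2,3) (2,4) (3,4) (3,3) (3,2) (3,1) (2,1) (1,1).
That gives 3 routes.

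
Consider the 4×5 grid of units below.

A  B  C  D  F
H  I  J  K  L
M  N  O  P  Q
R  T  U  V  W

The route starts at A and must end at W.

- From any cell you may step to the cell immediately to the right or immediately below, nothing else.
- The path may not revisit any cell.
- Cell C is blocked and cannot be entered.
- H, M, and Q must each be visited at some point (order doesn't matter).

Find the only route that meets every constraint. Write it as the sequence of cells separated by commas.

Moves only go right or down, so the column and row indices never decrease.
Route from A: down 2 to M, right 4 to Q, down 1 to W — 7 moves in all.
Check: all required cells visited.

A, H, M, N, O, P, Q, W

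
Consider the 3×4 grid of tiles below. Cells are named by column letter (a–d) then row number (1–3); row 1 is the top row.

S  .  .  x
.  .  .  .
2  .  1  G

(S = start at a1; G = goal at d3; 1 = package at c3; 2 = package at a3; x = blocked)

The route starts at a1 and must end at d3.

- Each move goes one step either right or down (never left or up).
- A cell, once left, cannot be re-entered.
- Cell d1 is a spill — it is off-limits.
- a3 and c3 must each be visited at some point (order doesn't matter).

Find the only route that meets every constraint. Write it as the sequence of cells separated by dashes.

a1 - a2 - a3 - b3 - c3 - d3

Moves only go right or down, so the column and row indices never decrease.
Route from a1: 2× down (reaching a3), 3× right (reaching d3) — 5 moves in all.
Check: all required cells visited.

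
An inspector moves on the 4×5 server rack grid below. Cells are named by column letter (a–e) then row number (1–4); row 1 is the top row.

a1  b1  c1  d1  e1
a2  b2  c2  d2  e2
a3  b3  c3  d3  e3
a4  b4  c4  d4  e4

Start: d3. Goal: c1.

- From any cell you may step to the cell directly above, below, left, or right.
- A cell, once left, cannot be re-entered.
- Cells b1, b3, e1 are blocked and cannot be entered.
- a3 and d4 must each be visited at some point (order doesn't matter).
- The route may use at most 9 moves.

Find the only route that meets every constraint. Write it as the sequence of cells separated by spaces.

d3 d4 c4 b4 a4 a3 a2 b2 c2 c1

The budget equals the shortest possible length, so every move has to be on a shortest route through the required cells.
Route from d3: down 1 to d4, left 3 to a4, up 2 to a2, right 2 to c2, up 1 to c1 — 9 moves in all.
Check: all required cells visited; 9 ≤ 9 moves.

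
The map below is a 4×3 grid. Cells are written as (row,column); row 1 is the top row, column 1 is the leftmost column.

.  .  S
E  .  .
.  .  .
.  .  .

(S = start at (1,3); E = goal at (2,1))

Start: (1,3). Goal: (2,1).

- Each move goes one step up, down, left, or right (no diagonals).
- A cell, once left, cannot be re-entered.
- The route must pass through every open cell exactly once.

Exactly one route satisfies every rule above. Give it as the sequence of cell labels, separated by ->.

(1,3) -> (2,3) -> (3,3) -> (4,3) -> (4,2) -> (4,1) -> (3,1) -> (3,2) -> (2,2) -> (1,2) -> (1,1) -> (2,1)

Need to visit all 12 open cells exactly once, starting at (1,3) and ending at (2,1).
Route from (1,3): down 3 to (4,3), left 2 to (4,1), up 1 to (3,1), right 1 to (3,2), up 2 to (1,2), left 1 to (1,1), down 1 to (2,1) — 11 moves in all.
Check: all 12 open cells covered.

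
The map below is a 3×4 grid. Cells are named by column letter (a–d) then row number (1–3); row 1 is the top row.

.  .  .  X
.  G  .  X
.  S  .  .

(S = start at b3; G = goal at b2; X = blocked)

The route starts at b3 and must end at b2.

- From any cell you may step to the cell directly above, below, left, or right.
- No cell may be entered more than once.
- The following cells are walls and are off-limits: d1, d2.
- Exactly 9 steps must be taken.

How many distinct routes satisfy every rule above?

0

Need simple routes of exactly 9 moves from b3 to b2 (Manhattan distance 1, so 4 moves are spent on a detour and 4 undoing it).
No route satisfies every constraint, so the count is 0.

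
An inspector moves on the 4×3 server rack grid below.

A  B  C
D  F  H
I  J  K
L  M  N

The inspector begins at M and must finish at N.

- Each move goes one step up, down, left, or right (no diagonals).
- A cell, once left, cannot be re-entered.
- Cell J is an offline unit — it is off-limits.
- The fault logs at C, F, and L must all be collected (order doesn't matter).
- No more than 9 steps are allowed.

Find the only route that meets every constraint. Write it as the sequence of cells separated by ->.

The 9-move cap with required stops at C, F, L leaves no slack for detours.
Route from M: left 1 to L, up 2 to D, right 1 to F, up 1 to B, right 1 to C, down 3 to N — 9 moves in all.
Check: all required cells visited; 9 ≤ 9 moves.

M -> L -> I -> D -> F -> B -> C -> H -> K -> N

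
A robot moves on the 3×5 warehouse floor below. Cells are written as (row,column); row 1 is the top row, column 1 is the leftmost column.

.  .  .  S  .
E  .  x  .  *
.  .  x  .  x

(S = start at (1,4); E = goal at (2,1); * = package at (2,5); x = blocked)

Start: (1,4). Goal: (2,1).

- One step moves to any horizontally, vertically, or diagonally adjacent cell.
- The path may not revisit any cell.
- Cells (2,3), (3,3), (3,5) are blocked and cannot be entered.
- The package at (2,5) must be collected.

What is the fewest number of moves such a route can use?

Any route passes through (2,5) somewhere between (1,4) and (2,1). Summing Chebyshev distances along the two legs ((1,4) → (2,5) → (2,1)) gives a lower bound of 1 + 4 = 5 moves.
A route of 5 moves achieves this: (1,4) → (2,5) → (2,4) → (1,3) → (1,2) → (2,1).
Since 5 matches the lower bound, it is optimal.

5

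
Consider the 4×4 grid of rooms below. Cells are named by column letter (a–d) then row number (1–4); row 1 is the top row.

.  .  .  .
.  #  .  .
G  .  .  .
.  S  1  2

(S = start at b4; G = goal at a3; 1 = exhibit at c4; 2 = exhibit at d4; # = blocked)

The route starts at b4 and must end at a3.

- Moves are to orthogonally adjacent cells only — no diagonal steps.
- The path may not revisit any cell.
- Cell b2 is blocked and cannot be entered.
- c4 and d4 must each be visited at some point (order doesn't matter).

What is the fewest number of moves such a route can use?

Any route passes through c4 and d4 in some order between b4 and a3. Summing Manhattan distances along each leg and taking the cheapest ordering (b4 → c4 → d4 → a3) gives a lower bound of 1 + 1 + 4 = 6 moves.
A route of 6 moves achieves this: b4 → c4 → d4 → d3 → c3 → b3 → a3.
Since 6 matches the lower bound, it is optimal.

6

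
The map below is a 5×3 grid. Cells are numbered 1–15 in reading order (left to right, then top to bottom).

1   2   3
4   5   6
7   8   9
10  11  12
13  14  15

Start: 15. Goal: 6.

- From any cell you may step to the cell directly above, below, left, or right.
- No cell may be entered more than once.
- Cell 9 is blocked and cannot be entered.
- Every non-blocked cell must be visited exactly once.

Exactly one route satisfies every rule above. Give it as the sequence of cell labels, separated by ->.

15 -> 12 -> 11 -> 14 -> 13 -> 10 -> 7 -> 8 -> 5 -> 4 -> 1 -> 2 -> 3 -> 6

Need to visit all 14 open cells exactly once, starting at 15 and ending at 6.
Cell 3 has only two open neighbours (6 and 2), so the path must pass straight through it: one of those is the cell it's entered from and the other is where it exits.
Route from 15: up to 12, left to 11, down to 14, left to 13, 2× up (reaching 7), right to 8, up to 5, left to 4, up to 1, 2× right (reaching 3), down to 6 — 13 moves in all.
Check: all 14 open cells covered.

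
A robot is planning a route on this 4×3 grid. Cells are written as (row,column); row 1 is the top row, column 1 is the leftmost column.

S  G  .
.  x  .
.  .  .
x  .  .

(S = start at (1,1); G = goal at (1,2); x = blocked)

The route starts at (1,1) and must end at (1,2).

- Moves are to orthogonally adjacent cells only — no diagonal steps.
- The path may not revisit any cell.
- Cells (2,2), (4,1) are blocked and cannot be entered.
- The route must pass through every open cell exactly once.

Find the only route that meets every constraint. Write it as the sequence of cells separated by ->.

(1,1) -> (2,1) -> (3,1) -> (3,2) -> (4,2) -> (4,3) -> (3,3) -> (2,3) -> (1,3) -> (1,2)

Need to visit all 10 open cells exactly once, starting at (1,1) and ending at (1,2).
Cell (4,2) has only two open neighbours ((3,2) and (4,3)), so the path must pass straight through it: one of those is the cell it's entered from and the other is where it exits.
Route from (1,1): down 2 to (3,1), right 1 to (3,2), down 1 to (4,2), right 1 to (4,3), up 3 to (1,3), left 1 to (1,2) — 9 moves in all.
Check: all 10 open cells covered.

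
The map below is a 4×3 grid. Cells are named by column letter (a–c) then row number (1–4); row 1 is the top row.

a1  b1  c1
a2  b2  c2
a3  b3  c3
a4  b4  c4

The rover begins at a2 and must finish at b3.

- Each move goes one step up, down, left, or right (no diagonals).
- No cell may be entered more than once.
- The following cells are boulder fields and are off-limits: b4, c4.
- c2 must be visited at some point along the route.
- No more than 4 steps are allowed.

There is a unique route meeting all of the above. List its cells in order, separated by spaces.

a2 b2 c2 c3 b3

The budget equals the shortest possible length, so every move has to be on a shortest route through the required cells.
Route from a2: 2× right (reaching c2), down to c3, left to b3 — 4 moves in all.
Check: all required cells visited; 4 ≤ 4 moves.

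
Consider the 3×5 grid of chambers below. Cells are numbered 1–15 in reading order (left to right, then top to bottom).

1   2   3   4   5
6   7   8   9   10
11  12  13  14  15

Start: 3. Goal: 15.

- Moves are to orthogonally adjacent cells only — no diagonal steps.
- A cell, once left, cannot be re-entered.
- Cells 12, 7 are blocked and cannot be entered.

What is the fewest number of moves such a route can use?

4

The Manhattan distance from 3 to 15 is |1−3| + |3−5| = 4, so at least 4 moves are needed.
A route of 4 moves achieves this: 3 → 8 → 13 → 14 → 15.
Since 4 matches the lower bound, it is optimal.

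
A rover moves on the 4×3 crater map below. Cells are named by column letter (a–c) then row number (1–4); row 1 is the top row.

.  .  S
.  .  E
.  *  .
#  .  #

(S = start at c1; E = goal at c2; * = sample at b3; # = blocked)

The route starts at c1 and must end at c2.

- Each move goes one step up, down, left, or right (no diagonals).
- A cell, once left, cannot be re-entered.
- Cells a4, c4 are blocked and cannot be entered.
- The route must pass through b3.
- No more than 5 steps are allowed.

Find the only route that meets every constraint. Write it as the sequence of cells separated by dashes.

c1 - b1 - b2 - b3 - c3 - c2

The 5-move cap with required stops at b3 leaves no slack for detours.
Route from c1: left 1 to b1, down 2 to b3, right 1 to c3, up 1 to c2 — 5 moves in all.
Check: all required cells visited; 5 ≤ 5 moves.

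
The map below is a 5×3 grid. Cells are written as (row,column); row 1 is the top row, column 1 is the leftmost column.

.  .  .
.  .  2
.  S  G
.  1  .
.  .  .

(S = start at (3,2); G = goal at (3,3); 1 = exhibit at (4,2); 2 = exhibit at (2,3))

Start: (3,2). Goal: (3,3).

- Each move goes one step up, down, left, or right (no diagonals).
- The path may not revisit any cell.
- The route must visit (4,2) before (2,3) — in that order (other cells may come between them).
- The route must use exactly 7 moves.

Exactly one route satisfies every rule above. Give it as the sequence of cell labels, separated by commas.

The waypoints must appear in the order (4,2), (2,3), with no cell reused.
Route from (3,2): down 1 to (4,2), left 1 to (4,1), up 2 to (2,1), right 2 to (2,3), down 1 to (3,3) — 7 moves in all.
Check: order respected (1 at step 1, 2 at step 6); 7 moves as required.

(3,2), (4,2), (4,1), (3,1), (2,1), (2,2), (2,3), (3,3)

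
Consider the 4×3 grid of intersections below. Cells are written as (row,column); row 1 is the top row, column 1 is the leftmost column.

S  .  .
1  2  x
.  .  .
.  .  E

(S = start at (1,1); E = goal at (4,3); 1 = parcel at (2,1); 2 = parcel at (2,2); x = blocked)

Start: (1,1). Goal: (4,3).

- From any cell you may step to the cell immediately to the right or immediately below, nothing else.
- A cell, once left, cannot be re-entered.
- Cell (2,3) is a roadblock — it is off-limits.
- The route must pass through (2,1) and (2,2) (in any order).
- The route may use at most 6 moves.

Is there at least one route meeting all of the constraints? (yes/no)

yes

One route that works: (1,1) → (2,1) → (2,2) → (3,2) → (4,2) → (4,3).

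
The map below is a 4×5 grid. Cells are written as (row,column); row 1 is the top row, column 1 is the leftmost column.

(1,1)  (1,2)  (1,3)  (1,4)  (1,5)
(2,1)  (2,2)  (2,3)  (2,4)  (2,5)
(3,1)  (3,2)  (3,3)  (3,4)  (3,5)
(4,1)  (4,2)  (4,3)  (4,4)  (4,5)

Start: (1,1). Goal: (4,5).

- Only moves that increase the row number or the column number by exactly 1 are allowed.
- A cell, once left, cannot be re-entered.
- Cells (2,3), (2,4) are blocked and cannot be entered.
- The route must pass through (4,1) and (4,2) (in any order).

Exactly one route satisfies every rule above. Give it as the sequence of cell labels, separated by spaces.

Moves only go right or down, so the column and row indices never decrease.
Route from (1,1): down 3 to (4,1), right 4 to (4,5) — 7 moves in all.
Check: all required cells visited.

(1,1) (2,1) (3,1) (4,1) (4,2) (4,3) (4,4) (4,5)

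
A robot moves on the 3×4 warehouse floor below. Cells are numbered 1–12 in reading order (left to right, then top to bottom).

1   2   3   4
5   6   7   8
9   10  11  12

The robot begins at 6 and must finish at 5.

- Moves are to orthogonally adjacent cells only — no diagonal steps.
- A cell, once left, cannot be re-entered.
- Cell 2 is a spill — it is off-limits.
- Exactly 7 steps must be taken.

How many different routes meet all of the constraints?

Need simple routes of exactly 7 moves from 6 to 5 (Manhattan distance 1, so 3 moves are spent on a detour and 3 undoing it).
Enumerating: 6 7 8 12 11 10 9 5.
That gives 1 route.

1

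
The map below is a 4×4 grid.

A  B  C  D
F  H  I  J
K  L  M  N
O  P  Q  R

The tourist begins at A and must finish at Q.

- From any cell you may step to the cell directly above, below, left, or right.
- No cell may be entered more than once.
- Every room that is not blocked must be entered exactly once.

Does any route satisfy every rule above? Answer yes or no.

One route that works: A → F → K → O → P → L → H → B → C → D → J → I → M → N → R → Q.

yes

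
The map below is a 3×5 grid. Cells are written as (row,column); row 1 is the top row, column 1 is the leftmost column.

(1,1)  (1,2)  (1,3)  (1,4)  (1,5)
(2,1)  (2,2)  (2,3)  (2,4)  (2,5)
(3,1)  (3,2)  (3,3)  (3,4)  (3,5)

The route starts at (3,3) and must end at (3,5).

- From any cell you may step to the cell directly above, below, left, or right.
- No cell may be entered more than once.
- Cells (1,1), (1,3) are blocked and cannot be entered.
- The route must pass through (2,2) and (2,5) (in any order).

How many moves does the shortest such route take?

Any route passes through (2,2) and (2,5) in some order between (3,3) and (3,5). Summing Manhattan distances along each leg and taking the cheapest ordering ((3,3) → (2,2) → (2,5) → (3,5)) gives a lower bound of 2 + 3 + 1 = 6 moves.
A route of 6 moves achieves this: (3,3) → (3,2) → (2,2) → (2,3) → (2,4) → (2,5) → (3,5).
Since 6 matches the lower bound, it is optimal.

6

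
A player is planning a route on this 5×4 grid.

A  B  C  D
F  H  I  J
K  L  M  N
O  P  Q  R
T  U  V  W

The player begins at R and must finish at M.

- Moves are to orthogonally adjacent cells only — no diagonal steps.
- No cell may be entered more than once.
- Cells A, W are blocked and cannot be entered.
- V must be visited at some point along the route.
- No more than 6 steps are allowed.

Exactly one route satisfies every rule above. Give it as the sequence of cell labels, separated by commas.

R, Q, V, U, P, L, M

The 6-move cap with required stops at V leaves no slack for detours.
Route from R: left 1 to Q, down 1 to V, left 1 to U, up 2 to L, right 1 to M — 6 moves in all.
Check: all required cells visited; 6 ≤ 6 moves.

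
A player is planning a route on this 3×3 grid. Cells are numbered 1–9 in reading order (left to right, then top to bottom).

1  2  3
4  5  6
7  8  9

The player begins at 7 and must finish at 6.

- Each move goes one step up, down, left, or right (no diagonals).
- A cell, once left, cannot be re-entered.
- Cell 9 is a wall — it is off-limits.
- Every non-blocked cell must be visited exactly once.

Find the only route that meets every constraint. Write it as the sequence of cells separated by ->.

Need to visit all 8 open cells exactly once, starting at 7 and ending at 6.
Cell 3 has only two open neighbours (6 and 2), so the path must pass straight through it: one of those is the cell it's entered from and the other is where it exits.
Route from 7: right to 8, up to 5, left to 4, up to 1, 2× right (reaching 3), down to 6 — 7 moves in all.
Check: all 8 open cells covered.

7 -> 8 -> 5 -> 4 -> 1 -> 2 -> 3 -> 6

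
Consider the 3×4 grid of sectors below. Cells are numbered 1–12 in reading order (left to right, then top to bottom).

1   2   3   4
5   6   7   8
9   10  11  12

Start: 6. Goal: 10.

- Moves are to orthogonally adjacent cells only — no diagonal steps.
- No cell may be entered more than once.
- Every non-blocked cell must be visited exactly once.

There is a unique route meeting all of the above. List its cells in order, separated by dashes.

6 - 7 - 11 - 12 - 8 - 4 - 3 - 2 - 1 - 5 - 9 - 10

Need to visit all 12 open cells exactly once, starting at 6 and ending at 10.
Cell 4 has only two open neighbours (8 and 3), so the path must pass straight through it: one of those is the cell it's entered from and the other is where it exits.
Route from 6: right 1 to 7, down 1 to 11, right 1 to 12, up 2 to 4, left 3 to 1, down 2 to 9, right 1 to 10 — 11 moves in all.
Check: all 12 open cells covered.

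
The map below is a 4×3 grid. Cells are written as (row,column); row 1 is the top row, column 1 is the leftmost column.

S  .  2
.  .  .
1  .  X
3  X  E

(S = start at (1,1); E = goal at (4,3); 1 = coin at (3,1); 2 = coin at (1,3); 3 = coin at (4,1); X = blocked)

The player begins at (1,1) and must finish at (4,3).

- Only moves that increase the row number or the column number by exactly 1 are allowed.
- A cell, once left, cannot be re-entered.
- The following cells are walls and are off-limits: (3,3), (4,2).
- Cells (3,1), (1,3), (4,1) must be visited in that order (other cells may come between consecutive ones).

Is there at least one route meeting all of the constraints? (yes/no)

(1,3) lies above (3,1), so going from (3,1) to (1,3) would need an upward move — but moves only go right/down, so (3,1) cannot be visited before (1,3).

no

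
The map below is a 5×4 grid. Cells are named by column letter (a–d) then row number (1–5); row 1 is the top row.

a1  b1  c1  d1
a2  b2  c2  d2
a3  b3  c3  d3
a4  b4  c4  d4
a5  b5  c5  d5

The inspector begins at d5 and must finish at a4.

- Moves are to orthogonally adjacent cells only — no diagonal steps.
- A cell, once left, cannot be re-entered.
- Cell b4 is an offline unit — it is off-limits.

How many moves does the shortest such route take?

4

The Manhattan distance from d5 to a4 is |5−4| + |4−1| = 4, so at least 4 moves are needed.
A route of 4 moves achieves this: d5 → c5 → b5 → a5 → a4.
Since 4 matches the lower bound, it is optimal.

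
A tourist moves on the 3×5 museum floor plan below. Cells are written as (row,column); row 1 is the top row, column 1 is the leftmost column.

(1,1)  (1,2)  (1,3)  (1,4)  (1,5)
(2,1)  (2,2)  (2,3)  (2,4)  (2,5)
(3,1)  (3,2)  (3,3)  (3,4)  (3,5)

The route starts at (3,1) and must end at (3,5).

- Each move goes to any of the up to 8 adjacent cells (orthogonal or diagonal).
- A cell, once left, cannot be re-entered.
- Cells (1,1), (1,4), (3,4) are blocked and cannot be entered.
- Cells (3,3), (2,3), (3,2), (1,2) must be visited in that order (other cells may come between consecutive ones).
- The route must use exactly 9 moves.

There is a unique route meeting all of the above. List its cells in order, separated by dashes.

The waypoints must appear in the order (3,3), (2,3), (3,2), (1,2), with no cell reused.
Route from (3,1): up-right 1 to (2,2), down-right 1 to (3,3), up 1 to (2,3), down-left 1 to (3,2), up-left 1 to (2,1), up-right 1 to (1,2), right 1 to (1,3), down-right 2 to (3,5) — 9 moves in all.
Check: order respected ((3,3) at step 2, (2,3) at step 3, (3,2) at step 4, (1,2) at step 6); 9 moves as required.

(3,1) - (2,2) - (3,3) - (2,3) - (3,2) - (2,1) - (1,2) - (1,3) - (2,4) - (3,5)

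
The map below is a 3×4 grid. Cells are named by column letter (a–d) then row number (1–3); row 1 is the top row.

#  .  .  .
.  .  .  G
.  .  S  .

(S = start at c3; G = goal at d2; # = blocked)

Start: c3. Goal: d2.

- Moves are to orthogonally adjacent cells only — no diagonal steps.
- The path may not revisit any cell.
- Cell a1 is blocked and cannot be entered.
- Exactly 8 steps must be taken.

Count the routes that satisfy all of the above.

3

Need simple routes of exactly 8 moves from c3 to d2 (Manhattan distance 2, so 3 moves are spent on a detour and 3 undoing it).
Enumerating: c3 b3 a3 a2 b2 b1 c1 c2 d2 | c3 b3 a3 a2 b2 b1 c1 d1 d2 | c3 b3 a3 a2 b2 c2 c1 d1 d2.
That gives 3 routes.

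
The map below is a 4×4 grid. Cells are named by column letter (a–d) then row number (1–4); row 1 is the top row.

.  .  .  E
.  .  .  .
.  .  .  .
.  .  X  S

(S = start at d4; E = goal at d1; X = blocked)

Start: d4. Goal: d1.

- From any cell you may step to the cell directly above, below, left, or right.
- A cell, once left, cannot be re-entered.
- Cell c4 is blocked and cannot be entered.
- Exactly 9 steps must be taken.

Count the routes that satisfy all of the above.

9

Need simple routes of exactly 9 moves from d4 to d1 (Manhattan distance 3, so 3 moves are spent on a detour and 3 undoing it).
Branch systematically from the start, pruning whenever the remaining move budget drops below the Manhattan distance to d1 or differs from it in parity. Every completion starts via d3: 9.
That gives 9 routes.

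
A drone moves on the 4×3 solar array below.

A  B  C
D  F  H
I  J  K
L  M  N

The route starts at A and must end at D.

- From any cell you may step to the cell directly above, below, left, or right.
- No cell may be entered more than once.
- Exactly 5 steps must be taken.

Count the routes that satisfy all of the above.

2

Need simple routes of exactly 5 moves from A to D (Manhattan distance 1, so 2 moves are spent on a detour and 2 undoing it).
Enumerating: A B F J I D | A B C H F D.
That gives 2 routes.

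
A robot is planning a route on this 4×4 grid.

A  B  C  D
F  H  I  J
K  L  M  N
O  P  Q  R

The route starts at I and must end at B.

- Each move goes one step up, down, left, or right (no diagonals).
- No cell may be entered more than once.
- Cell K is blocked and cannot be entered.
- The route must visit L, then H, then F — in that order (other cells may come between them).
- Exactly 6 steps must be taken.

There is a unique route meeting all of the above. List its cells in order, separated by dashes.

I - M - L - H - F - A - B

The waypoints must appear in the order L, H, F, with no cell reused.
Route from I: down to M, left to L, up to H, left to F, up to A, right to B — 6 moves in all.
Check: order respected (L at step 2, H at step 3, F at step 4); 6 moves as required.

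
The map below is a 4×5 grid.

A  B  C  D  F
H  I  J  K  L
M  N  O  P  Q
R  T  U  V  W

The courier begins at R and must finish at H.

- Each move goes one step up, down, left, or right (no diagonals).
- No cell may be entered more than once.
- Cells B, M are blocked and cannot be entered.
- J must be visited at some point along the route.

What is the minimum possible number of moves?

6

Any route passes through J somewhere between R and H. Summing Manhattan distances along the two legs (R → J → H) gives a lower bound of 4 + 2 = 6 moves.
A route of 6 moves achieves this: R → T → N → O → J → I → H.
Since 6 matches the lower bound, it is optimal.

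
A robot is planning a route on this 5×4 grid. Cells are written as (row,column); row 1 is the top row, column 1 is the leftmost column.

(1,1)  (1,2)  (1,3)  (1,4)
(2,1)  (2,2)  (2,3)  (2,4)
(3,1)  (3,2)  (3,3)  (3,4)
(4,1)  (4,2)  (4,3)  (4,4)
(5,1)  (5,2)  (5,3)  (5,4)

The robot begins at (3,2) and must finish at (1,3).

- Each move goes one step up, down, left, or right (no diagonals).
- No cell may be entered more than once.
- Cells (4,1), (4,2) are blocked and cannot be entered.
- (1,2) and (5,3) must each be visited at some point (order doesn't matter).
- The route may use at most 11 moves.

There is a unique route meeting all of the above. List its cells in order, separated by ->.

Any route must reach (1,2) and (5,3) and still end at (1,3) within 11 moves, so the order of the required stops is forced.
Route from (3,2): right to (3,3), 2× down (reaching (5,3)), right to (5,4), 3× up (reaching (2,4)), 2× left (reaching (2,2)), up to (1,2), right to (1,3) — 11 moves in all.
Check: all required cells visited; 11 ≤ 11 moves.

(3,2) -> (3,3) -> (4,3) -> (5,3) -> (5,4) -> (4,4) -> (3,4) -> (2,4) -> (2,3) -> (2,2) -> (1,2) -> (1,3)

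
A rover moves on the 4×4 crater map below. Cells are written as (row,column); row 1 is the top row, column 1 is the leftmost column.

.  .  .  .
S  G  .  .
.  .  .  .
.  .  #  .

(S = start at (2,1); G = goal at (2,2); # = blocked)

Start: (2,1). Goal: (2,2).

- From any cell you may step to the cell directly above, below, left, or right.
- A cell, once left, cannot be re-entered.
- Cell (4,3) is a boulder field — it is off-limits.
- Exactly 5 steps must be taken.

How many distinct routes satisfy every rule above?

Need simple routes of exactly 5 moves from (2,1) to (2,2) (Manhattan distance 1, so 2 moves are spent on a detour and 2 undoing it).
Enumerating: (2,1) (1,1) (1,2) (1,3) (2,3) (2,2) | (2,1) (3,1) (4,1) (4,2) (3,2) (2,2) | (2,1) (3,1) (3,2) (3,3) (2,3) (2,2).
That gives 3 routes.

3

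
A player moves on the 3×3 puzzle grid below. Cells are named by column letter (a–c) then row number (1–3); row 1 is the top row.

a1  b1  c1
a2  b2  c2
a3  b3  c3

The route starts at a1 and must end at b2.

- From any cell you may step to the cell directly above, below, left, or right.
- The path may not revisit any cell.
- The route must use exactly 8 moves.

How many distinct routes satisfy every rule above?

2

Need simple routes of exactly 8 moves from a1 to b2 (Manhattan distance 2, so 3 moves are spent on a detour and 3 undoing it).
Enumerating: a1 a2 a3 b3 c3 c2 c1 b1 b2 | a1 b1 c1 c2 c3 b3 a3 a2 b2.
That gives 2 routes.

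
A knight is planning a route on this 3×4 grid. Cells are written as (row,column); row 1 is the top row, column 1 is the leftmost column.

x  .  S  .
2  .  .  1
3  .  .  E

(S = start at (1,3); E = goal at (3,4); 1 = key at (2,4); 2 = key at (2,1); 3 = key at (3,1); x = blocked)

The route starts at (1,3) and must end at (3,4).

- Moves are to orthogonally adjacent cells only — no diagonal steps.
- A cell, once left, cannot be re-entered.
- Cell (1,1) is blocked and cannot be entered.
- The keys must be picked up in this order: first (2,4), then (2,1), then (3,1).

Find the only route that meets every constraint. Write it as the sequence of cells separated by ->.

(1,3) -> (1,4) -> (2,4) -> (2,3) -> (2,2) -> (2,1) -> (3,1) -> (3,2) -> (3,3) -> (3,4)

The waypoints must appear in the order (2,4), (2,1), (3,1), with no cell reused.
Route from (1,3): right 1 to (1,4), down 1 to (2,4), left 3 to (2,1), down 1 to (3,1), right 3 to (3,4) — 9 moves in all.
Check: order respected (1 at step 2, 2 at step 5, 3 at step 6).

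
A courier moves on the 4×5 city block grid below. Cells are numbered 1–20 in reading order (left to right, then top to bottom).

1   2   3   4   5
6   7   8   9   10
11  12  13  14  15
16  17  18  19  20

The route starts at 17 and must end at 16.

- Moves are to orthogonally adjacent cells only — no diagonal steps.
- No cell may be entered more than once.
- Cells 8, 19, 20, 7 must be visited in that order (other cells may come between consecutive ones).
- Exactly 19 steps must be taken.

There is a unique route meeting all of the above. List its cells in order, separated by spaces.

17 18 13 8 9 14 19 20 15 10 5 4 3 2 1 6 7 12 11 16

The waypoints must appear in the order 8, 19, 20, 7, with no cell reused.
Route from 17: right 1 to 18, up 2 to 8, right 1 to 9, down 2 to 19, right 1 to 20, up 3 to 5, left 4 to 1, down 1 to 6, right 1 to 7, down 1 to 12, left 1 to 11, down 1 to 16 — 19 moves in all.
Check: order respected (8 at step 3, 19 at step 6, 20 at step 7, 7 at step 16); 19 moves as required.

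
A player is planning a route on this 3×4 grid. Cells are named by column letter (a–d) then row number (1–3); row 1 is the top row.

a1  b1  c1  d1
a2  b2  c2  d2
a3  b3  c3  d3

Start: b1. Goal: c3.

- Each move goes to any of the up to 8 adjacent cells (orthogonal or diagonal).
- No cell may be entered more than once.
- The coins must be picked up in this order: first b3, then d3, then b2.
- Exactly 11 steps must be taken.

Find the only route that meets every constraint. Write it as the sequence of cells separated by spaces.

The waypoints must appear in the order b3, d3, b2, with no cell reused.
Route from b1: left to a1, 2× down (reaching a3), right to b3, up-right to c2, down-right to d3, 2× up (reaching d1), left to c1, down-left to b2, down-right to c3 — 11 moves in all.
Check: order respected (b3 at step 4, d3 at step 6, b2 at step 10); 11 moves as required.

b1 a1 a2 a3 b3 c2 d3 d2 d1 c1 b2 c3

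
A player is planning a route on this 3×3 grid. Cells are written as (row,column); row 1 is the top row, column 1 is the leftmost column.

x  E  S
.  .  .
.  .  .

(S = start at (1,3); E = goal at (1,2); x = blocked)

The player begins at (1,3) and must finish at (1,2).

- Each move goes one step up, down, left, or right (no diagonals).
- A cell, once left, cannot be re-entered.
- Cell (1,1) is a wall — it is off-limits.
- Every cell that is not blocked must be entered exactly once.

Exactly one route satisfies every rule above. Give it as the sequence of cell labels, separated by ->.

Need to visit all 8 open cells exactly once, starting at (1,3) and ending at (1,2).
Cell (3,3) has only two open neighbours ((2,3) and (3,2)), so the path must pass straight through it: one of those is the cell it's entered from and the other is where it exits.
Route from (1,3): down 2 to (3,3), left 2 to (3,1), up 1 to (2,1), right 1 to (2,2), up 1 to (1,2) — 7 moves in all.
Check: all 8 open cells covered.

(1,3) -> (2,3) -> (3,3) -> (3,2) -> (3,1) -> (2,1) -> (2,2) -> (1,2)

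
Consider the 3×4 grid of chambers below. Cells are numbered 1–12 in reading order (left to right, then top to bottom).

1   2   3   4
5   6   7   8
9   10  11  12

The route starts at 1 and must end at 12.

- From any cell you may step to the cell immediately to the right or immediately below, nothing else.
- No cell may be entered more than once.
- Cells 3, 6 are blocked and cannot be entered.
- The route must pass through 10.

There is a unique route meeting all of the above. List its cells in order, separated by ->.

Moves only go right or down, so the column and row indices never decrease.
Route from 1: 2× down (reaching 9), 3× right (reaching 12) — 5 moves in all.
Check: all required cells visited.

1 -> 5 -> 9 -> 10 -> 11 -> 12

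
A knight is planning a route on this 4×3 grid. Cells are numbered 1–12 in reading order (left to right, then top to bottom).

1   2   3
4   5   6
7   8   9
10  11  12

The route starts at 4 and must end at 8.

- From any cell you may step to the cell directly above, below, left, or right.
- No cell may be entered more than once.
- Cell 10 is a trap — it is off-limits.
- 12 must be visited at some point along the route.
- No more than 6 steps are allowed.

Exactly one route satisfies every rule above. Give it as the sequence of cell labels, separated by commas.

4, 5, 6, 9, 12, 11, 8

The 6-move cap with required stops at 12 leaves no slack for detours.
Route from 4: right 2 to 6, down 2 to 12, left 1 to 11, up 1 to 8 — 6 moves in all.
Check: all required cells visited; 6 ≤ 6 moves.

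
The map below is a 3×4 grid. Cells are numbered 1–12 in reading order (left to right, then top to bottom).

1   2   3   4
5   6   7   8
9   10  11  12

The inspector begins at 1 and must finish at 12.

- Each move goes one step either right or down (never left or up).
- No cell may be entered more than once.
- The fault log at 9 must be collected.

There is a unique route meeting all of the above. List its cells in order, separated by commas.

1, 5, 9, 10, 11, 12

Moves only go right or down, so the column and row indices never decrease.
Route from 1: down 2 to 9, right 3 to 12 — 5 moves in all.
Check: all required cells visited.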